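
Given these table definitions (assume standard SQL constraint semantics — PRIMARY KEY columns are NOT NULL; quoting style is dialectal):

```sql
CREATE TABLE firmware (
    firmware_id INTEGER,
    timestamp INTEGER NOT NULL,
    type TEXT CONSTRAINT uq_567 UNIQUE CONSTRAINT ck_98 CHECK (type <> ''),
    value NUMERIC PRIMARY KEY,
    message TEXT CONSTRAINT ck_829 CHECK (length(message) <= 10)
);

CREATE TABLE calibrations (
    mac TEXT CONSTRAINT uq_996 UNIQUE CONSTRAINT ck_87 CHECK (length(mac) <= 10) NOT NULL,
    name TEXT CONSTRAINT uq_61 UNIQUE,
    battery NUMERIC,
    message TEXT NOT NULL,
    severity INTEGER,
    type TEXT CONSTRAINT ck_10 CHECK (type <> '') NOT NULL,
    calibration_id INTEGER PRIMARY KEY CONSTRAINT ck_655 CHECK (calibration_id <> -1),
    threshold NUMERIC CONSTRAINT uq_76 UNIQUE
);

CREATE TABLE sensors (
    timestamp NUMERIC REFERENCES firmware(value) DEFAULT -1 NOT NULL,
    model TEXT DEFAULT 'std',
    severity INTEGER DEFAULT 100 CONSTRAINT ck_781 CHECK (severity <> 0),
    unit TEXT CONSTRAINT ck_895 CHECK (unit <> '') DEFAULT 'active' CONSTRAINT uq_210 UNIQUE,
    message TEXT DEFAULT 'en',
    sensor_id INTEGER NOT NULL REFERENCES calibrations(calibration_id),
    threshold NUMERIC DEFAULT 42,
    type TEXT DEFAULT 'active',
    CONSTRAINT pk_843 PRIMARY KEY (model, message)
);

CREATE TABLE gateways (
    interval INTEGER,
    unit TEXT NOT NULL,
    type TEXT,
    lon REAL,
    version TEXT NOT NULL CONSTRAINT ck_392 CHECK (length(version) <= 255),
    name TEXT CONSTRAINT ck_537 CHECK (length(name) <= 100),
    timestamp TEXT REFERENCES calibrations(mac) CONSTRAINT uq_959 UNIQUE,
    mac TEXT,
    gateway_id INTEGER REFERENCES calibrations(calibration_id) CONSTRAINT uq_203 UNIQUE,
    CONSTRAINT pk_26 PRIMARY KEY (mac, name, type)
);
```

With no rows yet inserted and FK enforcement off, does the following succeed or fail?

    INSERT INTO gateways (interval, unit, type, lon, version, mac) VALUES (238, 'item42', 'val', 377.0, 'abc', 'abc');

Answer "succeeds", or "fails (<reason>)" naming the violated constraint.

name is omitted from the column list and has no DEFAULT, so it would receive NULL.
But name is part of the PRIMARY KEY (implied NOT NULL).

fails (NOT NULL on name)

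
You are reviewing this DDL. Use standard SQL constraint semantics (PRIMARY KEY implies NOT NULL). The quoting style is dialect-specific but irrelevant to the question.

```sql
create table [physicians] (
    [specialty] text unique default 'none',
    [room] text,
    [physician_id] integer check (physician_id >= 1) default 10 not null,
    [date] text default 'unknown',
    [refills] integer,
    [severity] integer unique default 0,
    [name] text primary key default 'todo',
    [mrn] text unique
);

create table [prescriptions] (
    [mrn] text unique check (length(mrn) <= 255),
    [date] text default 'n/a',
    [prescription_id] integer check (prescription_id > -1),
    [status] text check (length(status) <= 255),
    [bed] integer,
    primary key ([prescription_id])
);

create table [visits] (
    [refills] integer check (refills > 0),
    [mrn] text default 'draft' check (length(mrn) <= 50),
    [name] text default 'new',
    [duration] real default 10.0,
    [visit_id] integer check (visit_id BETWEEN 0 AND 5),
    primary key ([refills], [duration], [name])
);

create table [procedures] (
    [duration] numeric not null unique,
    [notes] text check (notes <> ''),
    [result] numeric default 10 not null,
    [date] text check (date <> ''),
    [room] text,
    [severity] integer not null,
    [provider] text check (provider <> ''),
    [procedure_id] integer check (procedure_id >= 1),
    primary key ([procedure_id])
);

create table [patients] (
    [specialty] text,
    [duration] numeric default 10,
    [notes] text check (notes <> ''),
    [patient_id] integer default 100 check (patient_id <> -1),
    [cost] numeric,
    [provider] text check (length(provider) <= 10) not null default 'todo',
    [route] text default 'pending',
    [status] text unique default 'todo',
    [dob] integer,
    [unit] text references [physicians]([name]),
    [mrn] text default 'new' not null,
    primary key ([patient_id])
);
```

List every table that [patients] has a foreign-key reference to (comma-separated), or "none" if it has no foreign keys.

physicians

- unit REFERENCES physicians(name).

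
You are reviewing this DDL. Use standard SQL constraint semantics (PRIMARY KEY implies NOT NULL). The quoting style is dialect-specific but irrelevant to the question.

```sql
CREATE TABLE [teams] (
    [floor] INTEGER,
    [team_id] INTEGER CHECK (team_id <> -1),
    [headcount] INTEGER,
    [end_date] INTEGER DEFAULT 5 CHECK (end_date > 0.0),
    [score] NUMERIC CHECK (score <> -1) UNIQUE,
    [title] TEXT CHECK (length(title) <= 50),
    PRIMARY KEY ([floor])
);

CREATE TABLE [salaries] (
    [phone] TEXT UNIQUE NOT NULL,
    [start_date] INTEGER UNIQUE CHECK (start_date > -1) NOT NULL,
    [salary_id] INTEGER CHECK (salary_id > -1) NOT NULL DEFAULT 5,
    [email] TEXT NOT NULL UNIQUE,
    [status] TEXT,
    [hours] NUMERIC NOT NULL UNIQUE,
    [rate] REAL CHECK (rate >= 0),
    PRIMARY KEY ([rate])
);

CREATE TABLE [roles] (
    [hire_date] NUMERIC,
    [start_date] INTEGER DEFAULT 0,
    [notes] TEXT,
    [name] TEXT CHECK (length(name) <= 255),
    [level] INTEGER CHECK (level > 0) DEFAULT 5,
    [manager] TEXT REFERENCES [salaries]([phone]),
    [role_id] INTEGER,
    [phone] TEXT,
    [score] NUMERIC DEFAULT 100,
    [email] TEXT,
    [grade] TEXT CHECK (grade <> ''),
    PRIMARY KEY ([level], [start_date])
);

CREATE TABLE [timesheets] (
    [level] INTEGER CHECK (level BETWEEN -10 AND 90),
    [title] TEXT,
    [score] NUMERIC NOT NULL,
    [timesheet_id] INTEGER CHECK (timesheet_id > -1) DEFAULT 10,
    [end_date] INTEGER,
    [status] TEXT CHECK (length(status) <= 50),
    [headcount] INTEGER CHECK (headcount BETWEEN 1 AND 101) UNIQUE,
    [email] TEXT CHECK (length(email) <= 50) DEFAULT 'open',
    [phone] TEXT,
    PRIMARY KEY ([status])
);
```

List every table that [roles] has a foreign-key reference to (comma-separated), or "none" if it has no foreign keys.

- manager REFERENCES salaries(phone).

salaries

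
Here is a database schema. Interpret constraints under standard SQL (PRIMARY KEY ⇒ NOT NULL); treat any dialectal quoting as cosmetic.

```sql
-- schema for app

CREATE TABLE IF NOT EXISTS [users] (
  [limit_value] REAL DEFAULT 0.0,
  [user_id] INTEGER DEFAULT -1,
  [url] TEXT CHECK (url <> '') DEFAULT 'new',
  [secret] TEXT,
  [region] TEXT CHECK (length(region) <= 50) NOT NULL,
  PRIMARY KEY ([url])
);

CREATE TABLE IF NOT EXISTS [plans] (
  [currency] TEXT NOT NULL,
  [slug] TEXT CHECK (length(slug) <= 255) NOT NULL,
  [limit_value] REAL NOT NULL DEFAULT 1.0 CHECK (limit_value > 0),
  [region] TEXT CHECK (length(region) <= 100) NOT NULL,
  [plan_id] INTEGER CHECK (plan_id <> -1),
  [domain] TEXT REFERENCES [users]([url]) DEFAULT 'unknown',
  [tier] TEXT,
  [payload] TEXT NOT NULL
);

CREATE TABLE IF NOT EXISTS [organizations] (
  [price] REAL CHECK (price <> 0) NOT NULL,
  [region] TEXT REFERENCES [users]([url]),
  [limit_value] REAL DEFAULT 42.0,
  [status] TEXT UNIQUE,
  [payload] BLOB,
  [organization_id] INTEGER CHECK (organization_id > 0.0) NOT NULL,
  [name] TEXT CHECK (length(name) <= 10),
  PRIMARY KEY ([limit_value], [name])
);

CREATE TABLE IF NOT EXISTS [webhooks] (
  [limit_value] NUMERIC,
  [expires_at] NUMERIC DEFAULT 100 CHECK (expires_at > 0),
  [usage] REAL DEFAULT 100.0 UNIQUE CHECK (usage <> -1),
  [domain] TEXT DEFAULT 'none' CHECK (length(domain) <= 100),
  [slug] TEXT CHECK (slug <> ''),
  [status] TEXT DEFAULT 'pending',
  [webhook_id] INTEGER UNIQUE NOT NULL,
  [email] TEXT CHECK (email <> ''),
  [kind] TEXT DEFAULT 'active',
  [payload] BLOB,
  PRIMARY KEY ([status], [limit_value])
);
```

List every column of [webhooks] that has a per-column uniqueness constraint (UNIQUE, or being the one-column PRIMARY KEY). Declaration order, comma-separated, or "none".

- limit_value: part of a composite PRIMARY KEY — only the tuple is unique, not this column on its own.
- expires_at: no UNIQUE or single-column PK constraint.
- usage: declared UNIQUE → unique.
- domain: no UNIQUE or single-column PK constraint.
- slug: no UNIQUE or single-column PK constraint.
- status: part of a composite PRIMARY KEY — only the tuple is unique, not this column on its own.
- webhook_id: declared UNIQUE → unique.
- email: no UNIQUE or single-column PK constraint.
- kind: no UNIQUE or single-column PK constraint.
- payload: no UNIQUE or single-column PK constraint.

usage, webhook_id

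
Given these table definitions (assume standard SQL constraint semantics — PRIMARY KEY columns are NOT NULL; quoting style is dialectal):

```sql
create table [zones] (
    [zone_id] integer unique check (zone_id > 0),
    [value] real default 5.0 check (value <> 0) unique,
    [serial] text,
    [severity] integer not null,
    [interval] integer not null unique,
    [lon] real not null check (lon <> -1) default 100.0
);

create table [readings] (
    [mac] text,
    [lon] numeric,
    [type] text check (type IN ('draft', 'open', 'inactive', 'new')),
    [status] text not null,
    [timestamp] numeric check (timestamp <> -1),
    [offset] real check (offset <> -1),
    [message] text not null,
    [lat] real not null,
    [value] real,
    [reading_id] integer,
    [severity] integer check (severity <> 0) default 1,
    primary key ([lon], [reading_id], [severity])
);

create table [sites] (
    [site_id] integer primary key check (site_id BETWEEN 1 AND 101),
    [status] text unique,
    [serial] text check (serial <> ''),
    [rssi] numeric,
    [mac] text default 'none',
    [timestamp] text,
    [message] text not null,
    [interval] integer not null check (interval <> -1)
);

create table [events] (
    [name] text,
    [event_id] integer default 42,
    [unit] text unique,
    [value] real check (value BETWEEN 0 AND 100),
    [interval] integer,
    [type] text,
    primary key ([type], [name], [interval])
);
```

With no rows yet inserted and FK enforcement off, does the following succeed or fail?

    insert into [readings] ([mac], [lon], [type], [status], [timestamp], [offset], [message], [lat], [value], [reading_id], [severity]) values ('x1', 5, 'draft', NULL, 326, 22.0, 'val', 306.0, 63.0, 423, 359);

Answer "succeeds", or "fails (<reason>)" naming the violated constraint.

fails (NOT NULL on status)

status is explicitly set to NULL, but status is declared NOT NULL.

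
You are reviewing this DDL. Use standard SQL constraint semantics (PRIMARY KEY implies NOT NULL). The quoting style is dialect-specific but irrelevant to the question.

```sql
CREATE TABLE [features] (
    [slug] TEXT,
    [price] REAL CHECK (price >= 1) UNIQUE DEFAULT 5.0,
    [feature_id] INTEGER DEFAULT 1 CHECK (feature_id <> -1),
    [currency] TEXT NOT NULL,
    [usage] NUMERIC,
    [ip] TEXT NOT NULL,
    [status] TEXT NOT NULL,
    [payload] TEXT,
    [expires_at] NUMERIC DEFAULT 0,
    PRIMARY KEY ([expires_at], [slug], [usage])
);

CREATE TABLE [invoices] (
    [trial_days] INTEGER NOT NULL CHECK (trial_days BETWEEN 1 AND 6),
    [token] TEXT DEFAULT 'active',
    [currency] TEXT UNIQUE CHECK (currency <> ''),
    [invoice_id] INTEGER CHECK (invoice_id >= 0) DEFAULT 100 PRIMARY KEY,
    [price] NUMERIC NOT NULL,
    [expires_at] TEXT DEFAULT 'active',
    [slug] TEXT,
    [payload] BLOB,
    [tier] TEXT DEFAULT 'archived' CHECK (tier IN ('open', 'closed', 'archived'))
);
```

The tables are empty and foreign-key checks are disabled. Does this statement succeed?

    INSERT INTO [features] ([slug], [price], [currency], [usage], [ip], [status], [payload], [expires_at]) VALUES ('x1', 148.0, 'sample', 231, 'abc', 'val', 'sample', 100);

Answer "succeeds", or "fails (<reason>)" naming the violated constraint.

succeeds

NOT NULL columns: currency is supplied; expires_at is supplied; ip is supplied; slug is supplied; status is supplied; usage is supplied.
CHECK constraints: 148.0 satisfies (price >= 1).
No constraint is violated.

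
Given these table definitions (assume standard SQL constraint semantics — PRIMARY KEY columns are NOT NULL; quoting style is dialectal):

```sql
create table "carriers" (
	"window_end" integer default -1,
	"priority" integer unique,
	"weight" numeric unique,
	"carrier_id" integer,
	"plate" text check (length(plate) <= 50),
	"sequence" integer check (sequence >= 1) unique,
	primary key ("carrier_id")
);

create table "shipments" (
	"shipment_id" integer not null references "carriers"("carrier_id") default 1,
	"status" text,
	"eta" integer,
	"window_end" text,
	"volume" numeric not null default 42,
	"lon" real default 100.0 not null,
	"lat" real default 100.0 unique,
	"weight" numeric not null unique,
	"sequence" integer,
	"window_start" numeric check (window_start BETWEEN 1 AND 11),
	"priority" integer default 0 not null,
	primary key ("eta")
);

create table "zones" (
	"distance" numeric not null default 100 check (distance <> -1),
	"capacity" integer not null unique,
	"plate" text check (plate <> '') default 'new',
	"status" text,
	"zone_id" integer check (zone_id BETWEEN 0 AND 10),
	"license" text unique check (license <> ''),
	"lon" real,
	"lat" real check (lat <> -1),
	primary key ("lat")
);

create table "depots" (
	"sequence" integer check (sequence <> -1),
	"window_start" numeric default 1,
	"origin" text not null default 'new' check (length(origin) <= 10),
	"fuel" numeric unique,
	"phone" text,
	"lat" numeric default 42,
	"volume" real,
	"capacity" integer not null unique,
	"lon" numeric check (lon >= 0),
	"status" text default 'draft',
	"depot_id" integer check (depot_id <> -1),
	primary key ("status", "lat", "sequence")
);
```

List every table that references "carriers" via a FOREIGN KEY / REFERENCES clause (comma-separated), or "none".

- shipments.shipment_id references carriers(carrier_id).

shipments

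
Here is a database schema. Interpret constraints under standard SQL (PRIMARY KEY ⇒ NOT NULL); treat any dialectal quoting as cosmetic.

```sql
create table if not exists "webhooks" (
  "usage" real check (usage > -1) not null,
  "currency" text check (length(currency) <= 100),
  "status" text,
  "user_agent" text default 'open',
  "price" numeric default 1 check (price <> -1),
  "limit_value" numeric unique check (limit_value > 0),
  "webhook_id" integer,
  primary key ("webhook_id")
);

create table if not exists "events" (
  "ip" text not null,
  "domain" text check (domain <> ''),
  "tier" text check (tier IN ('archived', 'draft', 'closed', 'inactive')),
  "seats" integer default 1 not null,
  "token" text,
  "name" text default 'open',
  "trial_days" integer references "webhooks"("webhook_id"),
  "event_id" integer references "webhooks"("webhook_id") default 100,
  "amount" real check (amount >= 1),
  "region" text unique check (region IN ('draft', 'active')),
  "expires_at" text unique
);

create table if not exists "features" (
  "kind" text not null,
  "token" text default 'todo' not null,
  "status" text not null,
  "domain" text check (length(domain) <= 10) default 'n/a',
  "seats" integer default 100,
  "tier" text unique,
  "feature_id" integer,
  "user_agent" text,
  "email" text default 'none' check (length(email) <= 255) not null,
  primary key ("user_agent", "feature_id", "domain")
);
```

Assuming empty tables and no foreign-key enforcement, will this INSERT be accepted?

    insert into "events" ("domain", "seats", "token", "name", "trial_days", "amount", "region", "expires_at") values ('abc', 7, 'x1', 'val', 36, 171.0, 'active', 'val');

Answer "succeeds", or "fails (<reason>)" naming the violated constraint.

ip is omitted from the column list and has no DEFAULT, so it would receive NULL.
But ip is declared NOT NULL.

fails (NOT NULL on ip)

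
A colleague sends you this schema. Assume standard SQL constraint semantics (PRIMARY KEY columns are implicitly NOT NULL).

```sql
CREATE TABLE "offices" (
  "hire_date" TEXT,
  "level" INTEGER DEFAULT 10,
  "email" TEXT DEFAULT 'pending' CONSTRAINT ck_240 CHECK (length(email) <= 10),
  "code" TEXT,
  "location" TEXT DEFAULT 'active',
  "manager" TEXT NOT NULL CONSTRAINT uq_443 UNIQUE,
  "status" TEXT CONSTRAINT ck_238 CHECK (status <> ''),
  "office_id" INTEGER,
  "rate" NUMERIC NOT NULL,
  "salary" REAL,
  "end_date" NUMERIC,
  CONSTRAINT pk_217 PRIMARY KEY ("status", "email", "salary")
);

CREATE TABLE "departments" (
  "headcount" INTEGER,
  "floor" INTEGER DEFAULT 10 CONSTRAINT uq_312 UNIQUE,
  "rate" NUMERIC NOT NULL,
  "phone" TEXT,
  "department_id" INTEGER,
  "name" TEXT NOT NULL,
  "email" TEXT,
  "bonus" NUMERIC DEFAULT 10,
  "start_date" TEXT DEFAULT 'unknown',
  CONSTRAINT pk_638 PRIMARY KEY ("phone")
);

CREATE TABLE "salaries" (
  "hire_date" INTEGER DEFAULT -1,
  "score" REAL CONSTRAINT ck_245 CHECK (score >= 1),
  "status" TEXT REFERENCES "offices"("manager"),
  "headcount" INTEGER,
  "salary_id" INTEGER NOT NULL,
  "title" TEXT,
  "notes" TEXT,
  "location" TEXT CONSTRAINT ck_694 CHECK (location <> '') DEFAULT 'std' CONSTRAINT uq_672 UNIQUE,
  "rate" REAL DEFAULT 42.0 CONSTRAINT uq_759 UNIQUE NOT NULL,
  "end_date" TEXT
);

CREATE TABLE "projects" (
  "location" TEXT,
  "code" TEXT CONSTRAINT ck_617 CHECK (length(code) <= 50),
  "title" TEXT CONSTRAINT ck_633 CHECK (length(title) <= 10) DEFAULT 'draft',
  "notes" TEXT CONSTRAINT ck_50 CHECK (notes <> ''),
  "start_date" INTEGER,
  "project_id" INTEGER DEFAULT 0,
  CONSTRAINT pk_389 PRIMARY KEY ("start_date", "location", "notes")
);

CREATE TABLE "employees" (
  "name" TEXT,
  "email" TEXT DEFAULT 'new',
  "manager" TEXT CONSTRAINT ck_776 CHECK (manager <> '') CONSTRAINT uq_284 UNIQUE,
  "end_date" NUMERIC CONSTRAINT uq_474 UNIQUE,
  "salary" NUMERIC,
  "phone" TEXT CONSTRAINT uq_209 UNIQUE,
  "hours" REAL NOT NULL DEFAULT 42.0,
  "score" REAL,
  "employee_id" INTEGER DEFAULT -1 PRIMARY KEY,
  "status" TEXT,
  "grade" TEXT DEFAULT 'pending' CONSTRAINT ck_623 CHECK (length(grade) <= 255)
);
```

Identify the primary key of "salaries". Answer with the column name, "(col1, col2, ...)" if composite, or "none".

No column is declared PRIMARY KEY inline, and there is no table-level PRIMARY KEY clause in salaries.

none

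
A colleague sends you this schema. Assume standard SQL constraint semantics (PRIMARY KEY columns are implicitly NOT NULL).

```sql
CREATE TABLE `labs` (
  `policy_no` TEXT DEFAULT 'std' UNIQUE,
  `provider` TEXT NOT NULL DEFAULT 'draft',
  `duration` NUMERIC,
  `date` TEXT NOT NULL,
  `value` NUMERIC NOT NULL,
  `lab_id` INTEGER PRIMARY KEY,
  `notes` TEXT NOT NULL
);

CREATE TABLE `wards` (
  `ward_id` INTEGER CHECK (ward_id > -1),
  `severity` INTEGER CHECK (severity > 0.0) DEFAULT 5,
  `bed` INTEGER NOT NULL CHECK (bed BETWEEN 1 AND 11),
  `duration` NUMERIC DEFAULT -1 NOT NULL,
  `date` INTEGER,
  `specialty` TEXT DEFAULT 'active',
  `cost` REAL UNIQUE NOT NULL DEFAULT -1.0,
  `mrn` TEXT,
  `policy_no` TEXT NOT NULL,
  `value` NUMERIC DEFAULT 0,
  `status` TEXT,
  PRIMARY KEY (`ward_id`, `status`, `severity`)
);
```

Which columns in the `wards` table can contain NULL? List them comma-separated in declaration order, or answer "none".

- ward_id: part of the PRIMARY KEY, which implies NOT NULL → not nullable.
- severity: part of the PRIMARY KEY, which implies NOT NULL → not nullable.
- bed: declared NOT NULL → not nullable.
- duration: declared NOT NULL → not nullable.
- date: no NOT NULL constraint applies → nullable.
- specialty: DEFAULT only fills an omitted column; an explicit NULL is still allowed → nullable.
- cost: declared NOT NULL → not nullable.
- mrn: no NOT NULL constraint applies → nullable.
- policy_no: declared NOT NULL → not nullable.
- value: DEFAULT only fills an omitted column; an explicit NULL is still allowed → nullable.
- status: part of the PRIMARY KEY, which implies NOT NULL → not nullable.

date, specialty, mrn, value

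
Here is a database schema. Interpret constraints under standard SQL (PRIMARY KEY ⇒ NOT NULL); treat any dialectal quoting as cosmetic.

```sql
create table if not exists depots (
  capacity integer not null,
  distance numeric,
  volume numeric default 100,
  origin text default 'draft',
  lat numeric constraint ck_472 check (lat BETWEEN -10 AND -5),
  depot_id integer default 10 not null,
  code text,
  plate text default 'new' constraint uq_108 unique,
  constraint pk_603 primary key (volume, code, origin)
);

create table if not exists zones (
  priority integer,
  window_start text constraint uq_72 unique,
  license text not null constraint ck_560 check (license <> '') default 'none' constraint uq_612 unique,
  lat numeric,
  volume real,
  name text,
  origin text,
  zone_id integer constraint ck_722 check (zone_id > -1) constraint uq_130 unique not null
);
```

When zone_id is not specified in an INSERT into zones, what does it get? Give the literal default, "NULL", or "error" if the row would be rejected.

zone_id has no DEFAULT clause.
Omitting it would insert NULL, but it is declared NOT NULL, so the INSERT fails.

error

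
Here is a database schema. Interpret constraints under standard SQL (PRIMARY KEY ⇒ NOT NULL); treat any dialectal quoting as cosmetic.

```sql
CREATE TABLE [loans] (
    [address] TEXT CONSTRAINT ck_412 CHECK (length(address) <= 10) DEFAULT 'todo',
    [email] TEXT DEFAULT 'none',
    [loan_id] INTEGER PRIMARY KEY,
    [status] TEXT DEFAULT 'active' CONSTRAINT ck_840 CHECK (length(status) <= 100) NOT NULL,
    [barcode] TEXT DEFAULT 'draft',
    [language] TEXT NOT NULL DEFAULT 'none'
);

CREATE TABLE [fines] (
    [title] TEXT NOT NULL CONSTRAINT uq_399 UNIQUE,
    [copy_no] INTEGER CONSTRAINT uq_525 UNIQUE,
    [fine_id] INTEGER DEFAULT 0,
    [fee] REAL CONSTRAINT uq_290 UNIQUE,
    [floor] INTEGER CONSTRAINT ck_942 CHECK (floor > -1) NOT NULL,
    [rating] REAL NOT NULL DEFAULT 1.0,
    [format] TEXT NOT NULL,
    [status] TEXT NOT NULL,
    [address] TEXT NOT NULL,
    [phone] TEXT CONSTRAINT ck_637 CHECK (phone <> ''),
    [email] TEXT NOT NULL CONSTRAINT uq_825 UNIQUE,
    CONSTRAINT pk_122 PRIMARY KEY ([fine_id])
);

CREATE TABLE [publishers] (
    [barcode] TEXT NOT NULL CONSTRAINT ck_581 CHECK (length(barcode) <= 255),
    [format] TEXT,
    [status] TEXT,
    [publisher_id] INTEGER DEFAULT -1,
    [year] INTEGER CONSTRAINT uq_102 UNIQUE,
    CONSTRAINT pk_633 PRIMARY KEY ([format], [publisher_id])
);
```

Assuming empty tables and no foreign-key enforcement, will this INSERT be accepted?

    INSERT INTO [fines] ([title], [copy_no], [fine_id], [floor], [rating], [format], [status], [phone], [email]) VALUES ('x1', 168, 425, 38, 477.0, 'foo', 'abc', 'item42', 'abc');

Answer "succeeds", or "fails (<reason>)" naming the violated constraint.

fails (NOT NULL on address)

address is omitted from the column list and has no DEFAULT, so it would receive NULL.
But address is declared NOT NULL.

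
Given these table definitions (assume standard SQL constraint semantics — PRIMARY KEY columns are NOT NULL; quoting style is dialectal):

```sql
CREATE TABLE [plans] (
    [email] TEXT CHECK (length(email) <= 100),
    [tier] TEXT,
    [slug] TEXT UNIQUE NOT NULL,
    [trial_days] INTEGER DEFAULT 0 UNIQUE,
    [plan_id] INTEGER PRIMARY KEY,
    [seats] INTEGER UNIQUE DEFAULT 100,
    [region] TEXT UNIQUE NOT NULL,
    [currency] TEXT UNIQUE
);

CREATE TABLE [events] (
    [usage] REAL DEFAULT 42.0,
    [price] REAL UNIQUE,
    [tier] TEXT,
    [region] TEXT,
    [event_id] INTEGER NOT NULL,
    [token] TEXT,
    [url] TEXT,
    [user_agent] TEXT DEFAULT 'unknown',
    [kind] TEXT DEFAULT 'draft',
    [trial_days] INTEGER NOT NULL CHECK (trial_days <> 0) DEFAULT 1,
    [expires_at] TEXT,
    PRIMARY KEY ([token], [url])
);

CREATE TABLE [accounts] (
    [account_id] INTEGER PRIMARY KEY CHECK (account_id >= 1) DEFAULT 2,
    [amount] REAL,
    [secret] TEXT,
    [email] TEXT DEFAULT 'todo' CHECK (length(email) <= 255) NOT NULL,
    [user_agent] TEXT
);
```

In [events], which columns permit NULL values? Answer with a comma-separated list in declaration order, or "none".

- usage: DEFAULT only fills an omitted column; an explicit NULL is still allowed → nullable.
- price: UNIQUE does not imply NOT NULL → nullable.
- tier: no NOT NULL constraint applies → nullable.
- region: no NOT NULL constraint applies → nullable.
- event_id: declared NOT NULL → not nullable.
- token: part of the PRIMARY KEY, which implies NOT NULL → not nullable.
- url: part of the PRIMARY KEY, which implies NOT NULL → not nullable.
- user_agent: DEFAULT only fills an omitted column; an explicit NULL is still allowed → nullable.
- kind: DEFAULT only fills an omitted column; an explicit NULL is still allowed → nullable.
- trial_days: declared NOT NULL → not nullable.
- expires_at: no NOT NULL constraint applies → nullable.

usage, price, tier, region, user_agent, kind, expires_at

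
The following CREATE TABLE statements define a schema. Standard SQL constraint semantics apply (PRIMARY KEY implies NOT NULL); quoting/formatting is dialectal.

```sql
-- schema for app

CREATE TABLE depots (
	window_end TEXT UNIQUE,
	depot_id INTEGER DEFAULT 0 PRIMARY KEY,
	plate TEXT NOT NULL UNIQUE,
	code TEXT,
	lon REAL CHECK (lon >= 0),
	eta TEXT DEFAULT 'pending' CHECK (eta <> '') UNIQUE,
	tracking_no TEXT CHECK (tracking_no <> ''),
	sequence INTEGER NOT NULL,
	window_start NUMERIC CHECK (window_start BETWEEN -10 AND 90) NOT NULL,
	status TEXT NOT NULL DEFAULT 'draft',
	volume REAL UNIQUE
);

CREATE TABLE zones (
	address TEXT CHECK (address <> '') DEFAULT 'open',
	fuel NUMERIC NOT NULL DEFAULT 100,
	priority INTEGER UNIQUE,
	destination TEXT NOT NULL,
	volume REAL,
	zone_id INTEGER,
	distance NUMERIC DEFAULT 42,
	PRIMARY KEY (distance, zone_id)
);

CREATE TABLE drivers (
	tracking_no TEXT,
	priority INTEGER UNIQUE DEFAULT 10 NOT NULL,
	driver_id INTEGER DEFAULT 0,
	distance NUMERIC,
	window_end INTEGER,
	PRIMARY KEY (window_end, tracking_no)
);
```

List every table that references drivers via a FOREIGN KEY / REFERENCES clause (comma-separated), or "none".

none

No REFERENCES clause anywhere in the schema names drivers.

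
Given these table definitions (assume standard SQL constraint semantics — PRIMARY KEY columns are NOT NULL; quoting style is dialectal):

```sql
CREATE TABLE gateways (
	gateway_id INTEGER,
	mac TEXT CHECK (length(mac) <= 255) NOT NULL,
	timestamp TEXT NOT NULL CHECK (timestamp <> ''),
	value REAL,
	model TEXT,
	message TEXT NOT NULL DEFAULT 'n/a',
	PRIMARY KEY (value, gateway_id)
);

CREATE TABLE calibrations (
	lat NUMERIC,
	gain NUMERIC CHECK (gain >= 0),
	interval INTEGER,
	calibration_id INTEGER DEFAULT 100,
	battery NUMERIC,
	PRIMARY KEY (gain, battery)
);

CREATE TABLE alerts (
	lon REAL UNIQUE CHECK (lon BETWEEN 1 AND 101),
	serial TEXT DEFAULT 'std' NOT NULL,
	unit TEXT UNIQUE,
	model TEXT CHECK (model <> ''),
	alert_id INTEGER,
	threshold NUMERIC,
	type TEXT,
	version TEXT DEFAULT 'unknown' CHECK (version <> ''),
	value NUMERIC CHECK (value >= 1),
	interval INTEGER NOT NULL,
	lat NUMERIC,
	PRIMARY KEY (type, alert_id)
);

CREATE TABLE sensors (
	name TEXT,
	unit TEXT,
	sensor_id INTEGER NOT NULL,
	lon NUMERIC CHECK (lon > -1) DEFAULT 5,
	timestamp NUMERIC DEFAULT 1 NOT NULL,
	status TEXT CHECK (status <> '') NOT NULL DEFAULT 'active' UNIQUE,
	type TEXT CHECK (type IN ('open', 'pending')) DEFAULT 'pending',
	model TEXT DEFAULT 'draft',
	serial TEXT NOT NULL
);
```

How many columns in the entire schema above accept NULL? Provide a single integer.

16

gateways: 1 nullable (model — PK (value, gateway_id) and explicit NOT NULL columns excluded).
calibrations: 3 nullable (lat, interval, calibration_id — PK (gain, battery) and explicit NOT NULL columns excluded).
alerts: 7 nullable (lon, unit, model, threshold, version, value, lat — PK (type, alert_id) and explicit NOT NULL columns excluded).
sensors: 5 nullable (name, unit, lon, type, model — PK none and explicit NOT NULL columns excluded).
Total: 1 + 3 + 7 + 5 = 16.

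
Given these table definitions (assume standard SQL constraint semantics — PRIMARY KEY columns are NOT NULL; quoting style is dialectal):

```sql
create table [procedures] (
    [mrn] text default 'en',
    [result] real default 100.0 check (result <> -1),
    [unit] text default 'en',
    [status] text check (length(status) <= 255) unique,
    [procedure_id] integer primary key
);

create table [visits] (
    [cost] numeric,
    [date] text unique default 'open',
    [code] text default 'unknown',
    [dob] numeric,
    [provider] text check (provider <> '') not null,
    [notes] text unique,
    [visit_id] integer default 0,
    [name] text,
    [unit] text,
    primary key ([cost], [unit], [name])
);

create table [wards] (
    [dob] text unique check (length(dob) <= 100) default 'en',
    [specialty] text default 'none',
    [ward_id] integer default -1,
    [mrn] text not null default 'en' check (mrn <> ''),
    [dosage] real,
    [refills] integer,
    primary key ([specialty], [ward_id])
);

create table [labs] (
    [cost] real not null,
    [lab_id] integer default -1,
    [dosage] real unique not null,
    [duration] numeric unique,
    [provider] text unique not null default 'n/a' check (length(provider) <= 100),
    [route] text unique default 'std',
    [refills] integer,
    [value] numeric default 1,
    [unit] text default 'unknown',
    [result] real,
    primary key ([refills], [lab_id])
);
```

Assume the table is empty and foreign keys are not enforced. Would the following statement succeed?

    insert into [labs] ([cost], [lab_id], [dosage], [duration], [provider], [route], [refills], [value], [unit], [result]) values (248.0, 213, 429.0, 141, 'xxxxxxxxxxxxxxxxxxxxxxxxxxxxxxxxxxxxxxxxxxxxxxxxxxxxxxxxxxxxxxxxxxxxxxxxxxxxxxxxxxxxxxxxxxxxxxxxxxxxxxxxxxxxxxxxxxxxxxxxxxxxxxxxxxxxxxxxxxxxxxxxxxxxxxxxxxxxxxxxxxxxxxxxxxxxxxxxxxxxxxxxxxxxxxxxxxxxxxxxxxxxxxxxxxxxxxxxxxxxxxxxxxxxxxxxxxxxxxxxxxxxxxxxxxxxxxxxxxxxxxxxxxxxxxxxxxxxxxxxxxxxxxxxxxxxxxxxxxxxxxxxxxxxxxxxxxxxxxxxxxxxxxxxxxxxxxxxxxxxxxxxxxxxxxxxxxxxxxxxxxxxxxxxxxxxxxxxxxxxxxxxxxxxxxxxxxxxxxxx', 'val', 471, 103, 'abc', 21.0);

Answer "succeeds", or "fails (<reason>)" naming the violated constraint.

fails (CHECK on provider)

The value 'xxxxxxxxxxxxxxxxxxxxxxxxxxxxxxxxxxxxxxxxxxxxxxxxxxxxxxxxxxxxxxxxxxxxxxxxxxxxxxxxxxxxxxxxxxxxxxxxxxxxxxxxxxxxxxxxxxxxxxxxxxxxxxxxxxxxxxxxxxxxxxxxxxxxxxxxxxxxxxxxxxxxxxxxxxxxxxxxxxxxxxxxxxxxxxxxxxxxxxxxxxxxxxxxxxxxxxxxxxxxxxxxxxxxxxxxxxxxxxxxxxxxxxxxxxxxxxxxxxxxxxxxxxxxxxxxxxxxxxxxxxxxxxxxxxxxxxxxxxxxxxxxxxxxxxxxxxxxxxxxxxxxxxxxxxxxxxxxxxxxxxxxxxxxxxxxxxxxxxxxxxxxxxxxxxxxxxxxxxxxxxxxxxxxxxxxxxxxxxxx' for provider violates CHECK (length(provider) <= 100).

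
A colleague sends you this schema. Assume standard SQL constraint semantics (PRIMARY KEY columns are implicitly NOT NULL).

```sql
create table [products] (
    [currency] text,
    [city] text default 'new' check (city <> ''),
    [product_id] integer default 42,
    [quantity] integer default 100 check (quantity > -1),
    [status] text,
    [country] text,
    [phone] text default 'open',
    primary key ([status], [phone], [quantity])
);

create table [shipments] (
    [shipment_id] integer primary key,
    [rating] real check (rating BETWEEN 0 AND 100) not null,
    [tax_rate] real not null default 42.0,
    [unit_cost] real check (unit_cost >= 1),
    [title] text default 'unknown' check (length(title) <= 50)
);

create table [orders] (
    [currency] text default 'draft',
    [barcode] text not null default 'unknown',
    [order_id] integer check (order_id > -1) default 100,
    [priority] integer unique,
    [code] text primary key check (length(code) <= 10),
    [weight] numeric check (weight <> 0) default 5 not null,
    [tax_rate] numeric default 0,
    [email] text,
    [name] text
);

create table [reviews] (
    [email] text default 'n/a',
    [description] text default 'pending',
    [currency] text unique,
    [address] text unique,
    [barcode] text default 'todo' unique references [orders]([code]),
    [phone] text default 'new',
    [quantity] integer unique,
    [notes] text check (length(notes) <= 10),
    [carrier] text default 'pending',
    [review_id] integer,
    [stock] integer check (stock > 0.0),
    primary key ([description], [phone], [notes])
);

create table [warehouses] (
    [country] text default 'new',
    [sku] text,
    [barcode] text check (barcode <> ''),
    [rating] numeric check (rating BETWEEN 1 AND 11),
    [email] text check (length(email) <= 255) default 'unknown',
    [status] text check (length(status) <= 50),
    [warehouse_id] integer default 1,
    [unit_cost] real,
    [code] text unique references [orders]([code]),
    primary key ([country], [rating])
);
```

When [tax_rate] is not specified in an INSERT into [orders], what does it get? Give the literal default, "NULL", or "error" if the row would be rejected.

0

tax_rate has an explicit DEFAULT 0.
When the column is omitted from an INSERT, that default is used.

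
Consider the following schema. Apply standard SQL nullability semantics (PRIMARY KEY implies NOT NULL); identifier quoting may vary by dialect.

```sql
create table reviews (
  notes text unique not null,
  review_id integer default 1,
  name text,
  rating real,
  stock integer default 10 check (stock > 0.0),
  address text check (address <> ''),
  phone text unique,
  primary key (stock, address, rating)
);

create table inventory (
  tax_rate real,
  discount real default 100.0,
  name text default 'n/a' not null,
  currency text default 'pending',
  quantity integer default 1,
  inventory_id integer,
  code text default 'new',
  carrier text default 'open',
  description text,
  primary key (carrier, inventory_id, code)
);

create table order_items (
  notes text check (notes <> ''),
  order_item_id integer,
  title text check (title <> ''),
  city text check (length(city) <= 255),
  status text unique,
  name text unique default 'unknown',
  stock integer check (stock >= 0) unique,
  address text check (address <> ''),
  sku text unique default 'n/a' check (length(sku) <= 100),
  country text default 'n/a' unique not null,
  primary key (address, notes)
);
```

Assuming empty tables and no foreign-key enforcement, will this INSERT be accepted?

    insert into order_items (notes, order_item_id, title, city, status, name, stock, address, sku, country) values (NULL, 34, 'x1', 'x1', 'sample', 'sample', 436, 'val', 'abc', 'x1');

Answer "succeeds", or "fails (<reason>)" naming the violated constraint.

fails (NOT NULL on notes)

notes is explicitly set to NULL, but notes is part of the PRIMARY KEY (implied NOT NULL).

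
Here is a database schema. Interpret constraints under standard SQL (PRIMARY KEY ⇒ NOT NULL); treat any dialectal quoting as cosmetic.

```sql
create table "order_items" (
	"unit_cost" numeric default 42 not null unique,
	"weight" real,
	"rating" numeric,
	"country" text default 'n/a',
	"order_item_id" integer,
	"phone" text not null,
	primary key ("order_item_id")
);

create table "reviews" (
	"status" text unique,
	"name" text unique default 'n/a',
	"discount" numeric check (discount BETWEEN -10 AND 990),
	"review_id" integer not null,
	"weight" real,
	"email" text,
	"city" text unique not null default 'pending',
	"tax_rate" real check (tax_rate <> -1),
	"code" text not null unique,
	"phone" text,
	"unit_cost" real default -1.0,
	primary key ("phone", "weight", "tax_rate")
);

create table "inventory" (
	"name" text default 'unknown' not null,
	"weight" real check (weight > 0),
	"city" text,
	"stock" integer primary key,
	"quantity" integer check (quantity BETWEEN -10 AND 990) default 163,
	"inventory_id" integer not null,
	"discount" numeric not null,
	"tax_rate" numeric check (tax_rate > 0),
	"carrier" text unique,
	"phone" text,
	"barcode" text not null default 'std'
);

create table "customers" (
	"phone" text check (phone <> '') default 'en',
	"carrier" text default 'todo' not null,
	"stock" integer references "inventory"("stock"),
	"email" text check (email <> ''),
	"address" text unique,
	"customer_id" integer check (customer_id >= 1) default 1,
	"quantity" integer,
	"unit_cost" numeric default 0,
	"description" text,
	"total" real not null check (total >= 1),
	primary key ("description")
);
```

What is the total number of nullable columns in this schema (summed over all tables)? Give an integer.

order_items: 3 nullable (weight, rating, country — PK (order_item_id) and explicit NOT NULL columns excluded).
reviews: 5 nullable (status, name, discount, email, unit_cost — PK (phone, weight, tax_rate) and explicit NOT NULL columns excluded).
inventory: 6 nullable (weight, city, quantity, tax_rate, carrier, phone — PK (stock) and explicit NOT NULL columns excluded).
customers: 7 nullable (phone, stock, email, address, customer_id, quantity, unit_cost — PK (description) and explicit NOT NULL columns excluded).
Total: 3 + 5 + 6 + 7 = 21.

21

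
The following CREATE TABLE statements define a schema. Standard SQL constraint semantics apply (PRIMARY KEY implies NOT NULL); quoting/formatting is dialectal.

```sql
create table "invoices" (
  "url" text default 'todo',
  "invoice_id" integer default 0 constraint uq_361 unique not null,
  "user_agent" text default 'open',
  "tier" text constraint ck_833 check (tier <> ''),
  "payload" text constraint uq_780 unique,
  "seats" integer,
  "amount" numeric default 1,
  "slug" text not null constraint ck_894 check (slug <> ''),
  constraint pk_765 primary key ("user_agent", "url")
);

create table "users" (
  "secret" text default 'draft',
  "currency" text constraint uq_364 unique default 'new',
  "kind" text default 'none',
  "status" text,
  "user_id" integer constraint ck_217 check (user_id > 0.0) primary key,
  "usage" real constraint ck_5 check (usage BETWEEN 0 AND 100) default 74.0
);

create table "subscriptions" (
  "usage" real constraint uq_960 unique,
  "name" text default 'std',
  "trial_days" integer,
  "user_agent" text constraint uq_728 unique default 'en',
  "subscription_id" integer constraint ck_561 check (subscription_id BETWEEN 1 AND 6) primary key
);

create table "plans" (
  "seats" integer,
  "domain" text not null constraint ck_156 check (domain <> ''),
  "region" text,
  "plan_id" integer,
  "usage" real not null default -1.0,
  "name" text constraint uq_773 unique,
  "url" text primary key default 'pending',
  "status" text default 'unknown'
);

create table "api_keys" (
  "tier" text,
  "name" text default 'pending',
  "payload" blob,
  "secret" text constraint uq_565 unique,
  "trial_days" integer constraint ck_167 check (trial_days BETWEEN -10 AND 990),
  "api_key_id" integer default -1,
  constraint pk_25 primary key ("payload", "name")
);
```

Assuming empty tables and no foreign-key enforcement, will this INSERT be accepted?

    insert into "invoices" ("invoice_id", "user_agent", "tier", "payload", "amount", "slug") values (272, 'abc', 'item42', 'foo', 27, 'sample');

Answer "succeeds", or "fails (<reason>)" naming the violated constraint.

succeeds

NOT NULL columns: invoice_id is supplied; slug is supplied; url defaults to 'todo'; user_agent is supplied.
CHECK constraints: 'item42' satisfies (tier <> ''); 'sample' satisfies (slug <> '').
No constraint is violated.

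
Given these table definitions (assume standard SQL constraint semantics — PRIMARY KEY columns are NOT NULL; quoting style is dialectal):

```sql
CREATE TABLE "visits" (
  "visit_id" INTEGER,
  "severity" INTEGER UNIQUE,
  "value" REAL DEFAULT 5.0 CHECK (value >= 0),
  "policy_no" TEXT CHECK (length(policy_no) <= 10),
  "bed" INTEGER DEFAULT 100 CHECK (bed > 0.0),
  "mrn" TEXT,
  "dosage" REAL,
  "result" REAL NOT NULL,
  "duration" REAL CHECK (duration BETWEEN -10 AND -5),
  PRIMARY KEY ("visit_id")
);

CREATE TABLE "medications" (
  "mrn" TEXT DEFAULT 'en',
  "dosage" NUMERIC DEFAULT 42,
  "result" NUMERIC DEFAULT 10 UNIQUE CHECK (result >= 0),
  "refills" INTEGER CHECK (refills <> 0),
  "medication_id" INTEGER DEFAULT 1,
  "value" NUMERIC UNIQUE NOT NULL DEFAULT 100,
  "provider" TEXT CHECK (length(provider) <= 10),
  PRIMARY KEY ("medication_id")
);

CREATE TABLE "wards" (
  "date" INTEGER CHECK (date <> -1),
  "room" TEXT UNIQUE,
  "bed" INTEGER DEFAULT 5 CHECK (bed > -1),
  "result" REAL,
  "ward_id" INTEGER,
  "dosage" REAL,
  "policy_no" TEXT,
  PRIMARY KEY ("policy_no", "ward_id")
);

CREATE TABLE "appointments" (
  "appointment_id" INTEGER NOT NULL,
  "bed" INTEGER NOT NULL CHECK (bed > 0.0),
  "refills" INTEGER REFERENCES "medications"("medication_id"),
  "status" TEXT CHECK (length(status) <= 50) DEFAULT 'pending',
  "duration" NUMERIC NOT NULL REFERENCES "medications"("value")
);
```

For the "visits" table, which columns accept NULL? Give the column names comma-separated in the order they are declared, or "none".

- visit_id: part of the PRIMARY KEY, which implies NOT NULL → not nullable.
- severity: UNIQUE does not imply NOT NULL → nullable.
- value: CHECK does not forbid NULL (a CHECK constraint passes when its expression is NULL) → nullable.
- policy_no: CHECK does not forbid NULL (a CHECK constraint passes when its expression is NULL) → nullable.
- bed: CHECK does not forbid NULL (a CHECK constraint passes when its expression is NULL) → nullable.
- mrn: no NOT NULL constraint applies → nullable.
- dosage: no NOT NULL constraint applies → nullable.
- result: declared NOT NULL → not nullable.
- duration: CHECK does not forbid NULL (a CHECK constraint passes when its expression is NULL) → nullable.

severity, value, policy_no, bed, mrn, dosage, duration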